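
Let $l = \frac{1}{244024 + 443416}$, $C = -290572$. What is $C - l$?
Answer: $- \frac{199750815681}{687440} \approx -2.9057 \cdot 10^{5}$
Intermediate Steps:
$l = \frac{1}{687440} \approx 1.4547 \cdot 10^{-6}$
$C - l = -290572 - \frac{1}{687440} = - \frac{199750815681}{687440}$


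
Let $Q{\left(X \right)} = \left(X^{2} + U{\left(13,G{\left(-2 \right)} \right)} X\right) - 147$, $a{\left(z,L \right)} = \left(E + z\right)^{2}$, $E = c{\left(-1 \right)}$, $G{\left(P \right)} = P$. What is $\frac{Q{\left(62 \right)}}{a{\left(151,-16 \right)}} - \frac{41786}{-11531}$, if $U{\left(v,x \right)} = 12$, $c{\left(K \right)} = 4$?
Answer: $\frac{1055117821}{277032275} \approx 3.8086$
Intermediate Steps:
$E = 4$
$a{\left(z,L \right)} = \left(4 + z\right)^{2}$
$Q{\left(X \right)} = -147 + X^{2} + 12 X$ ($Q{\left(X \right)} = \left(X^{2} + 12 X\right) - 147 = -147 + X^{2} + 12 X$)
$\frac{Q{\left(62 \right)}}{a{\left(151,-16 \right)}} - \frac{41786}{-11531} = \frac{-147 + 62^{2} + 12 \cdot 62}{\left(4 + 151\right)^{2}} - \frac{41786}{-11531} = \frac{-147 + 3844 + 744}{155^{2}} - - \frac{41786}{11531} = \frac{4441}{24025} + \frac{41786}{11531} = \frac{1055117821}{277032275}$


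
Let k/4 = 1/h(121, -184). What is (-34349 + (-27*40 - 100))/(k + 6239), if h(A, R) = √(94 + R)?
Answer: -9974944395/1751630453 - 213174*I*√10/1751630453 ≈ -5.6947 - 0.00038485*I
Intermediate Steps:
k = -2*I*√10/15 (k = 4/(√(94 - 184)) = 4/(√(-90)) = 4/((3*I*√10)) = 4*(-I*√10/30) = -2*I*√10/15 ≈ -0.42164*I)
(-34349 + (-27*40 - 100))/(k + 6239) = (-34349 + (-27*40 - 100))/(-2*I*√10/15 + 6239) = (-34349 + (-1080 - 100))/(6239 - 2*I*√10/15) = (-34349 - 1180)/(6239 - 2*I*√10/15) = -35529/(6239 - 2*I*√10/15)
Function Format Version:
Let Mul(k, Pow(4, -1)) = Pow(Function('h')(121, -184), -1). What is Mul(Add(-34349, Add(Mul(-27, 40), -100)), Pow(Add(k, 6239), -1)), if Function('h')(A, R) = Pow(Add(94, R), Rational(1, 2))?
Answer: Add(Rational(-9974944395, 1751630453), Mul(Rational(-213174, 1751630453), I, Pow(10, Rational(1, 2)))) ≈ Add(-5.6947, Mul(-0.00038485, I))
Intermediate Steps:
k = Mul(Rational(-2, 15), I, Pow(10, Rational(1, 2))) (k = Mul(4, Pow(Pow(Add(94, -184), Rational(1, 2)), -1)) = Mul(4, Pow(Pow(-90, Rational(1, 2)), -1)) = Mul(4, Pow(Mul(3, I, Pow(10, Rational(1, 2))), -1)) = Mul(4, Mul(Rational(-1, 30), I, Pow(10, Rational(1, 2)))) = Mul(Rational(-2, 15), I, Pow(10, Rational(1, 2))) ≈ Mul(-0.42164, I))
Mul(Add(-34349, Add(Mul(-27, 40), -100)), Pow(Add(k, 6239), -1)) = Mul(Add(-34349, Add(Mul(-27, 40), -100)), Pow(Add(Mul(Rational(-2, 15), I, Pow(10, Rational(1, 2))), 6239), -1)) = Mul(Add(-34349, Add(-1080, -100)), Pow(Add(6239, Mul(Rational(-2, 15), I, Pow(10, Rational(1, 2)))), -1)) = Mul(Add(-34349, -1180), Pow(Add(6239, Mul(Rational(-2, 15), I, Pow(10, Rational(1, 2)))), -1)) = Mul(-35529, Pow(Add(6239, Mul(Rational(-2, 15), I, Pow(10, Rational(1, 2)))), -1))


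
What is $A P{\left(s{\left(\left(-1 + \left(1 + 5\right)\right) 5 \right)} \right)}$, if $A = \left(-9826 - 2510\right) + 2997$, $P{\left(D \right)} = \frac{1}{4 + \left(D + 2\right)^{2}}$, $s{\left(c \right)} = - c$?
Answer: $- \frac{9339}{533} \approx -17.522$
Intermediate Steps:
$P{\left(D \right)} = \frac{1}{4 + \left(2 + D\right)^{2}}$
$A = -9339$ ($A = -12336 + 2997 = -9339$)
$A P{\left(s{\left(\left(-1 + \left(1 + 5\right)\right) 5 \right)} \right)} = - \frac{9339}{4 + \left(2 - \left(-1 + \left(1 + 5\right)\right) 5\right)^{2}} = - \frac{9339}{4 + \left(2 - \left(-1 + 6\right) 5\right)^{2}} = - \frac{9339}{4 + \left(2 - 5 \cdot 5\right)^{2}} = - \frac{9339}{4 + \left(2 - 25\right)^{2}} = - \frac{9339}{4 + \left(-23\right)^{2}} = - \frac{9339}{4 + 529} = - \frac{9339}{533}$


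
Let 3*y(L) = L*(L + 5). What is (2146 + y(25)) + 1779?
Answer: 4175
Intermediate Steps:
y(L) = L*(5 + L)/3 (y(L) = (L*(L + 5))/3 = (L*(5 + L))/3 = L*(5 + L)/3)
(2146 + y(25)) + 1779 = (2146 + (⅓)*25*(5 + 25)) + 1779 = (2146 + (⅓)*25*30) + 1779 = (2146 + 250) + 1779 = 2396 + 1779 = 4175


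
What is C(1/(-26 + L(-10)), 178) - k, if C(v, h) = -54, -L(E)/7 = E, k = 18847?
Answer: -18901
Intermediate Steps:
L(E) = -7*E
C(1/(-26 + L(-10)), 178) - k = -54 - 1*18847 = -54 - 18847 = -18901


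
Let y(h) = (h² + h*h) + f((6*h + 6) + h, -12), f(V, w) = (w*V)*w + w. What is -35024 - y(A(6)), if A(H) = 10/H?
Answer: -338054/9 ≈ -37562.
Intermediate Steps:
f(V, w) = w + V*w² (f(V, w) = (V*w)*w + w = V*w² + w = w + V*w²)
y(h) = 852 + 2*h² + 1008*h (y(h) = (h² + h*h) - 12*(1 + ((6*h + 6) + h)*(-12)) = (h² + h²) - 12*(1 + ((6 + 6*h) + h)*(-12)) = 2*h² - 12*(1 + (6 + 7*h)*(-12)) = 2*h² - 12*(1 + (-72 - 84*h)) = 2*h² - 12*(-71 - 84*h) = 2*h² + (852 + 1008*h) = 852 + 2*h² + 1008*h)
-35024 - y(A(6)) = -35024 - (852 + 2*(10/6)² + 1008*(10/6)) = -35024 - (852 + 2*(10*(⅙))² + 1008*(10*(⅙))) = -35024 - (852 + 2*(5/3)² + 1008*(5/3)) = -35024 - (852 + 2*(25/9) + 1680) = -35024 - (852 + 50/9 + 1680) = -35024 - 1*22838/9 = -35024 - 22838/9 = -338054/9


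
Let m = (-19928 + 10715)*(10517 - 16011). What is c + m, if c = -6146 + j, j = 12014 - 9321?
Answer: 50612769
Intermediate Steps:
j = 2693
m = 50616222 (m = -9213*(-5494) = 50616222)
c = -3453 (c = -6146 + 2693 = -3453)
c + m = -3453 + 50616222 = 50612769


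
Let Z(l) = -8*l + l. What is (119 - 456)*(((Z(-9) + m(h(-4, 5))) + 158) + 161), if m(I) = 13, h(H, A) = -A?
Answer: -133115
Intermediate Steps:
Z(l) = -7*l
(119 - 456)*(((Z(-9) + m(h(-4, 5))) + 158) + 161) = (119 - 456)*(((-7*(-9) + 13) + 158) + 161) = -337*(((63 + 13) + 158) + 161) = -337*((76 + 158) + 161) = -337*(234 + 161) = -337*395 = -133115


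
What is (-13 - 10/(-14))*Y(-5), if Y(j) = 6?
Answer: -516/7 ≈ -73.714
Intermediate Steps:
(-13 - 10/(-14))*Y(-5) = (-13 - 10/(-14))*6 = (-13 - 10*(-1/14))*6 = (-13 + 5/7)*6 = -86/7*6 = -516/7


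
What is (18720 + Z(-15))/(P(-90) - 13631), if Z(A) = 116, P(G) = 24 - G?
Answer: -18836/13517 ≈ -1.3935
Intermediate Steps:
(18720 + Z(-15))/(P(-90) - 13631) = (18720 + 116)/((24 - 1*(-90)) - 13631) = 18836/((24 + 90) - 13631) = 18836/(114 - 13631) = 18836/(-13517) = 18836*(-1/13517) = -18836/13517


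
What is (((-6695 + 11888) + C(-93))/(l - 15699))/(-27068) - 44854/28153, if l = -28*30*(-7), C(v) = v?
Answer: -993431964889/623543651823 ≈ -1.5932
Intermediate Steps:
l = 5880 (l = -840*(-7) = 5880)
(((-6695 + 11888) + C(-93))/(l - 15699))/(-27068) - 44854/28153 = (((-6695 + 11888) - 93)/(5880 - 15699))/(-27068) - 44854/28153 = ((5193 - 93)/(-9819))*(-1/27068) - 44854*1/28153 = (5100*(-1/9819))*(-1/27068) - 44854/28153 = -1700/3273*(-1/27068) - 44854/28153 = 425/22148391 - 44854/28153 = -993431964889/623543651823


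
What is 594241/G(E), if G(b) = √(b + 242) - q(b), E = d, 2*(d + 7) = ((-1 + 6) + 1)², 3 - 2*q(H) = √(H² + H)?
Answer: 1188482/(-3 + 2*√33 + 2*√253) ≈ 29490.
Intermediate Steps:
q(H) = 3/2 - √(H + H²)/2 (q(H) = 3/2 - √(H² + H)/2 = 3/2 - √(H + H²)/2)
d = 11 (d = -7 + ((-1 + 6) + 1)²/2 = -7 + (5 + 1)²/2 = -7 + (½)*6² = -7 + (½)*36 = -7 + 18 = 11)
E = 11
G(b) = -3/2 + √(242 + b) + √(b*(1 + b))/2 (G(b) = √(b + 242) - (3/2 - √(b*(1 + b))/2) = √(242 + b) + (-3/2 + √(b*(1 + b))/2) = -3/2 + √(242 + b) + √(b*(1 + b))/2)
594241/G(E) = 594241/(-3/2 + √(242 + 11) + √(11*(1 + 11))/2) = 594241/(-3/2 + √253 + √(11*12)/2) = 594241/(-3/2 + √253 + √132/2) = 594241/(-3/2 + √253 + (2*√33)/2) = 594241/(-3/2 + √253 + √33) = 594241/(-3/2 + √33 + √253)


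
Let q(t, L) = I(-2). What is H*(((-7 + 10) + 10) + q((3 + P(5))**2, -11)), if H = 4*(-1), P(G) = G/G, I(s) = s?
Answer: -44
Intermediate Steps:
P(G) = 1
q(t, L) = -2
H = -4
H*(((-7 + 10) + 10) + q((3 + P(5))**2, -11)) = -4*(((-7 + 10) + 10) - 2) = -4*((3 + 10) - 2) = -4*(13 - 2) = -4*11 = -44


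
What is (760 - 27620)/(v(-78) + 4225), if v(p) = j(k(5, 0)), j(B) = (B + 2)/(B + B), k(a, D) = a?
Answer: -268600/42257 ≈ -6.3563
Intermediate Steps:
j(B) = (2 + B)/(2*B) (j(B) = (2 + B)/((2*B)) = (2 + B)*(1/(2*B)) = (2 + B)/(2*B))
v(p) = 7/10 (v(p) = (½)*(2 + 5)/5 = (½)*(⅕)*7 = 7/10)
(760 - 27620)/(v(-78) + 4225) = (760 - 27620)/(7/10 + 4225) = -26860/42257/10 = -26860*10/42257 = -268600/42257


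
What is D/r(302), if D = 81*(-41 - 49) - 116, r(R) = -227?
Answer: 7406/227 ≈ 32.626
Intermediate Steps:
D = -7406 (D = 81*(-90) - 116 = -7290 - 116 = -7406)
D/r(302) = -7406/(-227) = -7406*(-1/227) = 7406/227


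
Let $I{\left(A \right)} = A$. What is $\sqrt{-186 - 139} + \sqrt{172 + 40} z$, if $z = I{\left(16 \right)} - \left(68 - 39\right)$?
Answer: $- 26 \sqrt{53} + 5 i \sqrt{13} \approx -189.28 + 18.028 i$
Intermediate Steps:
$z = -13$ ($z = 16 - \left(68 - 39\right) = 16 - 29 = -13$)
$\sqrt{-186 - 139} + \sqrt{172 + 40} z = \sqrt{-186 - 139} + \sqrt{172 + 40} \left(-13\right) = \sqrt{-325} + \sqrt{212} \left(-13\right) = 5 i \sqrt{13} + 2 \sqrt{53} \left(-13\right) = 5 i \sqrt{13} - 26 \sqrt{53} = - 26 \sqrt{53} + 5 i \sqrt{13}$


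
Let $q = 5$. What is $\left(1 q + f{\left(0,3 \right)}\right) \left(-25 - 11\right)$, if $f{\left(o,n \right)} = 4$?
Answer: $-324$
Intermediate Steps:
$\left(1 q + f{\left(0,3 \right)}\right) \left(-25 - 11\right) = \left(1 \cdot 5 + 4\right) \left(-25 - 11\right) = \left(5 + 4\right) \left(-36\right) = 9 \left(-36\right) = -324$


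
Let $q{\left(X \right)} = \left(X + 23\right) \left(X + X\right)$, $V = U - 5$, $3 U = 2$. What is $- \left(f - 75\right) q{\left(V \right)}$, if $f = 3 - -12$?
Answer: $- \frac{29120}{3} \approx -9706.7$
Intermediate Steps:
$U = \frac{2}{3}$ ($U = \frac{1}{3} \cdot 2 = \frac{2}{3} \approx 0.66667$)
$V = - \frac{13}{3}$ ($V = \frac{2}{3} - 5 = - \frac{13}{3} \approx -4.3333$)
$q{\left(X \right)} = 2 X \left(23 + X\right)$ ($q{\left(X \right)} = \left(23 + X\right) 2 X = 2 X \left(23 + X\right)$)
$f = 15$ ($f = 3 + 12 = 15$)
$- \left(f - 75\right) q{\left(V \right)} = - \left(15 - 75\right) 2 \left(- \frac{13}{3}\right) \left(23 - \frac{13}{3}\right) = - \left(-60\right) 2 \left(- \frac{13}{3}\right) \frac{56}{3} = - \frac{\left(-60\right) \left(-1456\right)}{9} = \left(-1\right) \frac{29120}{3} = - \frac{29120}{3}$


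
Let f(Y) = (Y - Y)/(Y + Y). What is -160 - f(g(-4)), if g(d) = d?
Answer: -160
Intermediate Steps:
f(Y) = 0 (f(Y) = 0/((2*Y)) = 0*(1/(2*Y)) = 0)
-160 - f(g(-4)) = -160 - 1*0 = -160 + 0 = -160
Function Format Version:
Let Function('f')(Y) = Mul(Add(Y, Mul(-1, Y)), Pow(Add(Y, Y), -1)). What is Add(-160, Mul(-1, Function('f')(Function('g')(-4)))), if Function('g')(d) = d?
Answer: -160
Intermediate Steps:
Function('f')(Y) = 0 (Function('f')(Y) = Mul(0, Pow(Mul(2, Y), -1)) = Mul(0, Mul(Rational(1, 2), Pow(Y, -1))) = 0)
Add(-160, Mul(-1, Function('f')(Function('g')(-4)))) = Add(-160, Mul(-1, 0)) = Add(-160, 0) = -160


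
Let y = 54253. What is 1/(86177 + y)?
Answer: 1/140430 ≈ 7.1210e-6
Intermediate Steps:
1/(86177 + y) = 1/(86177 + 54253) = 1/140430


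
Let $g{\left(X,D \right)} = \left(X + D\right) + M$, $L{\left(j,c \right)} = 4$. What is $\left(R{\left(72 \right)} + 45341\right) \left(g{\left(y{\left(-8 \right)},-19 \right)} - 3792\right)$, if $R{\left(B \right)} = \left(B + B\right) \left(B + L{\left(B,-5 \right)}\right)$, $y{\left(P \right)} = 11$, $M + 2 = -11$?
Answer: $-214614705$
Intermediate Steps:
$M = -13$ ($M = -2 - 11 = -13$)
$g{\left(X,D \right)} = -13 + D + X$ ($g{\left(X,D \right)} = \left(X + D\right) - 13 = \left(D + X\right) - 13 = -13 + D + X$)
$R{\left(B \right)} = 2 B \left(4 + B\right)$ ($R{\left(B \right)} = \left(B + B\right) \left(B + 4\right) = 2 B \left(4 + B\right)$)
$\left(R{\left(72 \right)} + 45341\right) \left(g{\left(y{\left(-8 \right)},-19 \right)} - 3792\right) = \left(2 \cdot 72 \left(4 + 72\right) + 45341\right) \left(\left(-13 - 19 + 11\right) - 3792\right) = \left(2 \cdot 72 \cdot 76 + 45341\right) \left(-21 - 3792\right) = \left(10944 + 45341\right) \left(-3813\right) = 56285 \left(-3813\right) = -214614705$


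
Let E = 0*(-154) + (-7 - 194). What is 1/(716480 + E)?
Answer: 1/716279 ≈ 1.3961e-6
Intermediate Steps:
E = -201 (E = 0 - 201 = -201)
1/(716480 + E) = 1/(716480 - 201) = 1/716279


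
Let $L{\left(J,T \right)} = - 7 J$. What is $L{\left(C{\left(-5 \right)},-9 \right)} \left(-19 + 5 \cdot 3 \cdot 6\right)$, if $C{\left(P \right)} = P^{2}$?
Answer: $-12425$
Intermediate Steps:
$L{\left(C{\left(-5 \right)},-9 \right)} \left(-19 + 5 \cdot 3 \cdot 6\right) = - 7 \left(-5\right)^{2} \left(-19 + 5 \cdot 3 \cdot 6\right) = \left(-7\right) 25 \left(-19 + 15 \cdot 6\right) = - 175 \left(-19 + 90\right) = \left(-175\right) 71 = -12425$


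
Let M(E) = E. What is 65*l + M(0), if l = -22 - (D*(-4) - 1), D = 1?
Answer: -1105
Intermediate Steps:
l = -17 (l = -22 - (1*(-4) - 1) = -22 - (-4 - 1) = -22 - 1*(-5) = -22 + 5 = -17)
65*l + M(0) = 65*(-17) + 0 = -1105 + 0 = -1105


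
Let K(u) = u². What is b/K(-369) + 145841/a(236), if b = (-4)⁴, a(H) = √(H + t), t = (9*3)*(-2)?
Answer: 256/136161 + 145841*√182/182 ≈ 10810.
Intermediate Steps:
t = -54 (t = 27*(-2) = -54)
a(H) = √(-54 + H) (a(H) = √(H - 54) = √(-54 + H))
b = 256
b/K(-369) + 145841/a(236) = 256/((-369)²) + 145841/(√(-54 + 236)) = 256/136161 + 145841/(√182) = 256*(1/136161) + 145841*(√182/182) = 256/136161 + 145841*√182/182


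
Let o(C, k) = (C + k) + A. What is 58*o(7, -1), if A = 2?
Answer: 464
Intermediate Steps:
o(C, k) = 2 + C + k (o(C, k) = (C + k) + 2 = 2 + C + k)
58*o(7, -1) = 58*(2 + 7 - 1) = 58*8 = 464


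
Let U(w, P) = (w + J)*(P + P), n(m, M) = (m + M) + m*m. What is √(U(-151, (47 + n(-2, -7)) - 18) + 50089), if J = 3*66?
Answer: 19*√145 ≈ 228.79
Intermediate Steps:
n(m, M) = M + m + m² (n(m, M) = (M + m) + m² = M + m + m²)
J = 198
U(w, P) = 2*P*(198 + w) (U(w, P) = (w + 198)*(P + P) = (198 + w)*(2*P) = 2*P*(198 + w))
√(U(-151, (47 + n(-2, -7)) - 18) + 50089) = √(2*((47 + (-7 - 2 + (-2)²)) - 18)*(198 - 151) + 50089) = √(2*((47 + (-7 - 2 + 4)) - 18)*47 + 50089) = √(2*((47 - 5) - 18)*47 + 50089) = √(2*(42 - 18)*47 + 50089) = √(2*24*47 + 50089) = √(2256 + 50089) = √52345 = 19*√145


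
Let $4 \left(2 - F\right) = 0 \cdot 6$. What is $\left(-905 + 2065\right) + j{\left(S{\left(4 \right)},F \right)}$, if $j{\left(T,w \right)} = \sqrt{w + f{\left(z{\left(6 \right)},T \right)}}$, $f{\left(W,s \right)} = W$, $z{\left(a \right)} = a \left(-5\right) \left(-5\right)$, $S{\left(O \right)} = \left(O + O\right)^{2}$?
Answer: $1160 + 2 \sqrt{38} \approx 1172.3$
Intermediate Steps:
$S{\left(O \right)} = 4 O^{2}$ ($S{\left(O \right)} = \left(2 O\right)^{2} = 4 O^{2}$)
$z{\left(a \right)} = 25 a$ ($z{\left(a \right)} = - 5 a \left(-5\right) = 25 a$)
$F = 2$ ($F = 2 - \frac{0 \cdot 6}{4} = 2 - 0 = 2 + 0 = 2$)
$j{\left(T,w \right)} = \sqrt{150 + w}$ ($j{\left(T,w \right)} = \sqrt{w + 25 \cdot 6} = \sqrt{w + 150} = \sqrt{150 + w}$)
$\left(-905 + 2065\right) + j{\left(S{\left(4 \right)},F \right)} = \left(-905 + 2065\right) + \sqrt{150 + 2} = 1160 + \sqrt{152} = 1160 + 2 \sqrt{38}$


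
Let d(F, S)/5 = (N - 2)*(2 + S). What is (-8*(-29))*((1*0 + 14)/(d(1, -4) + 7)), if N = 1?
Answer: 3248/17 ≈ 191.06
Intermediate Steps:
d(F, S) = -10 - 5*S (d(F, S) = 5*((1 - 2)*(2 + S)) = 5*(-(2 + S)) = 5*(-2 - S) = -10 - 5*S)
(-8*(-29))*((1*0 + 14)/(d(1, -4) + 7)) = (-8*(-29))*((1*0 + 14)/((-10 - 5*(-4)) + 7)) = 232*((0 + 14)/((-10 + 20) + 7)) = 232*(14/(10 + 7)) = 232*(14/17) = 3248/17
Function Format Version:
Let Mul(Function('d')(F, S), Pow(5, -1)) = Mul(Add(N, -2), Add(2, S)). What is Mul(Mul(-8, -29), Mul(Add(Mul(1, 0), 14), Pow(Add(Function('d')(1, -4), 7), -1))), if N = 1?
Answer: Rational(3248, 17) ≈ 191.06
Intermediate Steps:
Function('d')(F, S) = Add(-10, Mul(-5, S)) (Function('d')(F, S) = Mul(5, Mul(Add(1, -2), Add(2, S))) = Mul(5, Mul(-1, Add(2, S))) = Mul(5, Add(-2, Mul(-1, S))) = Add(-10, Mul(-5, S)))
Mul(Mul(-8, -29), Mul(Add(Mul(1, 0), 14), Pow(Add(Function('d')(1, -4), 7), -1))) = Mul(Mul(-8, -29), Mul(Add(Mul(1, 0), 14), Pow(Add(Add(-10, Mul(-5, -4)), 7), -1))) = Mul(232, Mul(Add(0, 14), Pow(Add(Add(-10, 20), 7), -1))) = Mul(232, Mul(14, Pow(Add(10, 7), -1))) = Mul(232, Mul(14, Pow(17, -1))) = Mul(232, Mul(14, Rational(1, 17))) = Mul(232, Rational(14, 17)) = Rational(3248, 17)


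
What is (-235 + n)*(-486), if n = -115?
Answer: 170100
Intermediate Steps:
(-235 + n)*(-486) = (-235 - 115)*(-486) = -350*(-486) = 170100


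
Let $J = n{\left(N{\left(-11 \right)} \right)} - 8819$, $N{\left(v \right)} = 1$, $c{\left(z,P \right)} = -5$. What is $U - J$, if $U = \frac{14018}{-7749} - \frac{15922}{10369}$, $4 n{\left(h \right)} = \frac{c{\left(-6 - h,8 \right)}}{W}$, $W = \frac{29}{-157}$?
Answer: $\frac{82103490958919}{9320528196} \approx 8808.9$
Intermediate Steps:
$W = - \frac{29}{157}$ ($W = 29 \left(- \frac{1}{157}\right) = - \frac{29}{157} \approx -0.18471$)
$n{\left(h \right)} = \frac{785}{116}$ ($n{\left(h \right)} = \frac{\left(-5\right) \frac{1}{- \frac{29}{157}}}{4} = \frac{\left(-5\right) \left(- \frac{157}{29}\right)}{4} = \frac{1}{4} \cdot \frac{785}{29} = \frac{785}{116}$)
$J = - \frac{1022219}{116}$ ($J = \frac{785}{116} - 8819 = - \frac{1022219}{116} \approx -8812.2$)
$U = - \frac{268732220}{80349381}$ ($U = 14018 \left(- \frac{1}{7749}\right) - \frac{15922}{10369} = - \frac{14018}{7749} - \frac{15922}{10369} = - \frac{268732220}{80349381} \approx -3.3445$)
$U - J = - \frac{268732220}{80349381} - - \frac{1022219}{116} = - \frac{268732220}{80349381} + \frac{1022219}{116} = \frac{82103490958919}{9320528196}$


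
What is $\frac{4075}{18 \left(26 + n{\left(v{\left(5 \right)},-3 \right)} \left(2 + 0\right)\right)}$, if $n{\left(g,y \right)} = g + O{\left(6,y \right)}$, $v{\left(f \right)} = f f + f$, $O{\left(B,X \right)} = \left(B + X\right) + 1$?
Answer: $\frac{4075}{1692} \approx 2.4084$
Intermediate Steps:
$O{\left(B,X \right)} = 1 + B + X$
$v{\left(f \right)} = f + f^{2}$ ($v{\left(f \right)} = f^{2} + f = f + f^{2}$)
$n{\left(g,y \right)} = 7 + g + y$ ($n{\left(g,y \right)} = g + \left(1 + 6 + y\right) = g + \left(7 + y\right) = 7 + g + y$)
$\frac{4075}{18 \left(26 + n{\left(v{\left(5 \right)},-3 \right)} \left(2 + 0\right)\right)} = \frac{4075}{18 \left(26 + \left(7 + 5 \left(1 + 5\right) - 3\right) \left(2 + 0\right)\right)} = \frac{4075}{18 \left(26 + \left(7 + 5 \cdot 6 - 3\right) 2\right)} = \frac{4075}{18 \left(26 + \left(7 + 30 - 3\right) 2\right)} = \frac{4075}{18 \left(26 + 34 \cdot 2\right)} = \frac{4075}{18 \left(26 + 68\right)} = \frac{4075}{18 \cdot 94} = \frac{4075}{1692}$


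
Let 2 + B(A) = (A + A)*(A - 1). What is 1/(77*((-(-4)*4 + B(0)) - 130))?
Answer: -1/8932 ≈ -0.00011196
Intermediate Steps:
B(A) = -2 + 2*A*(-1 + A) (B(A) = -2 + (A + A)*(A - 1) = -2 + (2*A)*(-1 + A) = -2 + 2*A*(-1 + A))
1/(77*((-(-4)*4 + B(0)) - 130)) = 1/(77*((-(-4)*4 + (-2 - 2*0 + 2*0²)) - 130)) = 1/(77*((-4*(-4) + (-2 + 0 + 2*0)) - 130)) = 1/(77*((16 + (-2 + 0 + 0)) - 130)) = 1/(77*((16 - 2) - 130)) = 1/(77*(14 - 130)) = 1/(77*(-116)) = 1/(-8932) = -1/8932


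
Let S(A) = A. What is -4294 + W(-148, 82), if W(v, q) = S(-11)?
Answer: -4305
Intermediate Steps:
W(v, q) = -11
-4294 + W(-148, 82) = -4294 - 11 = -4305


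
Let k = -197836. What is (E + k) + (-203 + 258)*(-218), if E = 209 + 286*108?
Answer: -178729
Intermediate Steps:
E = 31097 (E = 209 + 30888 = 31097)
(E + k) + (-203 + 258)*(-218) = (31097 - 197836) + (-203 + 258)*(-218) = -166739 + 55*(-218) = -166739 - 11990 = -178729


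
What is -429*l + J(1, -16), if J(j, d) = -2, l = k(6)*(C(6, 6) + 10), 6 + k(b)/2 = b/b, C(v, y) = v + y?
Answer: 94378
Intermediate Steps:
k(b) = -10 (k(b) = -12 + 2*(b/b) = -12 + 2*1 = -12 + 2 = -10)
l = -220 (l = -10*((6 + 6) + 10) = -10*(12 + 10) = -10*22 = -220)
-429*l + J(1, -16) = -429*(-220) - 2 = 94380 - 2 = 94378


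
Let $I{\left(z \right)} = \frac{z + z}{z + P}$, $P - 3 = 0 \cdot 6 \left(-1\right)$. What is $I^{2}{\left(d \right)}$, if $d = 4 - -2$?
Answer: $\frac{16}{9} \approx 1.7778$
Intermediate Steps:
$P = 3$ ($P = 3 + 0 \cdot 6 \left(-1\right) = 3 + 0 \left(-1\right) = 3 + 0 = 3$)
$d = 6$ ($d = 4 + 2 = 6$)
$I{\left(z \right)} = \frac{2 z}{3 + z}$ ($I{\left(z \right)} = \frac{z + z}{z + 3} = \frac{2 z}{3 + z}$)
$I^{2}{\left(d \right)} = \left(2 \cdot 6 \frac{1}{3 + 6}\right)^{2} = \left(2 \cdot 6 \cdot \frac{1}{9}\right)^{2} = \left(\frac{4}{3}\right)^{2} = \frac{16}{9}$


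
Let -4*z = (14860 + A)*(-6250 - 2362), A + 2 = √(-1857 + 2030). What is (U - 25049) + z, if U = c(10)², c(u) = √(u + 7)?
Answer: 31964242 + 2153*√173 ≈ 3.1993e+7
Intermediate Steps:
A = -2 + √173 (A = -2 + √(-1857 + 2030) = -2 + √173 ≈ 11.153)
c(u) = √(7 + u)
U = 17 (U = (√(7 + 10))² = (√17)² = 17)
z = 31989274 + 2153*√173 (z = -(14860 + (-2 + √173))*(-6250 - 2362)/4 = -(14858 + √173)*(-8612)/4 = -(-127957096 - 8612*√173)/4 = 31989274 + 2153*√173 ≈ 3.2018e+7)
(U - 25049) + z = (17 - 25049) + (31989274 + 2153*√173) = -25032 + (31989274 + 2153*√173) = 31964242 + 2153*√173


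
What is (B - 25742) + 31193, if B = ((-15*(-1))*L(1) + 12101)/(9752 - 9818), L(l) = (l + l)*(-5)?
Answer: 347815/66 ≈ 5269.9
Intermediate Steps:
L(l) = -10*l (L(l) = (2*l)*(-5) = -10*l)
B = -11951/66 (B = ((-15*(-1))*(-10*1) + 12101)/(9752 - 9818) = (15*(-10) + 12101)/(-66) = (-150 + 12101)*(-1/66) = 11951*(-1/66) = -11951/66 ≈ -181.08)
(B - 25742) + 31193 = (-11951/66 - 25742) + 31193 = -1710923/66 + 31193 = 347815/66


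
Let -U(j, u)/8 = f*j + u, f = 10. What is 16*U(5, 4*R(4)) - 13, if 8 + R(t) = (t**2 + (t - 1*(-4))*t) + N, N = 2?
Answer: -27917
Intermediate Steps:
R(t) = -6 + t**2 + t*(4 + t) (R(t) = -8 + ((t**2 + (t - 1*(-4))*t) + 2) = -8 + ((t**2 + (t + 4)*t) + 2) = -8 + ((t**2 + (4 + t)*t) + 2) = -8 + ((t**2 + t*(4 + t)) + 2) = -8 + (2 + t**2 + t*(4 + t)) = -6 + t**2 + t*(4 + t))
U(j, u) = -80*j - 8*u (U(j, u) = -8*(10*j + u) = -8*(u + 10*j) = -80*j - 8*u)
16*U(5, 4*R(4)) - 13 = 16*(-80*5 - 32*(-6 + 2*4**2 + 4*4)) - 13 = 16*(-400 - 32*(-6 + 2*16 + 16)) - 13 = 16*(-400 - 32*(-6 + 32 + 16)) - 13 = 16*(-400 - 32*42) - 13 = 16*(-400 - 8*168) - 13 = 16*(-400 - 1344) - 13 = 16*(-1744) - 13 = -27904 - 13 = -27917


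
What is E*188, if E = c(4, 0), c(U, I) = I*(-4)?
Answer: 0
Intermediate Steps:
c(U, I) = -4*I
E = 0 (E = -4*0 = 0)
E*188 = 0*188 = 0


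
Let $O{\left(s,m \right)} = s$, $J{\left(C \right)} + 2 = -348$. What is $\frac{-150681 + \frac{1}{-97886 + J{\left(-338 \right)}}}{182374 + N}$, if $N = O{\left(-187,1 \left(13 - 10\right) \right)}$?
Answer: $- \frac{477493507}{577332972} \approx -0.82707$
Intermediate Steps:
$J{\left(C \right)} = -350$ ($J{\left(C \right)} = -2 - 348 = -350$)
$N = -187$
$\frac{-150681 + \frac{1}{-97886 + J{\left(-338 \right)}}}{182374 + N} = \frac{-150681 + \frac{1}{-97886 - 350}}{182374 - 187} = \frac{-150681 + \frac{1}{-98236}}{182187} = \left(-150681 - \frac{1}{98236}\right) \frac{1}{182187} = \left(- \frac{14802298717}{98236}\right) \frac{1}{182187} = - \frac{477493507}{577332972}$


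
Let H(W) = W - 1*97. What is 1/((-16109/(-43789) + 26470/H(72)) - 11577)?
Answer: -218945/2766464686 ≈ -7.9143e-5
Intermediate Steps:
H(W) = -97 + W (H(W) = W - 97 = -97 + W)
1/((-16109/(-43789) + 26470/H(72)) - 11577) = 1/((-16109/(-43789) + 26470/(-97 + 72)) - 11577) = 1/((-16109*(-1/43789) + 26470/(-25)) - 11577) = 1/((16109/43789 + 26470*(-1/25)) - 11577) = 1/((16109/43789 - 5294/5) - 11577) = 1/(-231738421/218945 - 11577) = 1/(-2766464686/218945) = -218945/2766464686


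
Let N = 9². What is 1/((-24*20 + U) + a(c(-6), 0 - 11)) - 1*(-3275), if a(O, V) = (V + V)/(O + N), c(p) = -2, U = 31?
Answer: 116239496/35493 ≈ 3275.0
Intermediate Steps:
N = 81
a(O, V) = 2*V/(81 + O) (a(O, V) = (V + V)/(O + 81) = (2*V)/(81 + O) = 2*V/(81 + O))
1/((-24*20 + U) + a(c(-6), 0 - 11)) - 1*(-3275) = 1/((-24*20 + 31) + 2*(0 - 11)/(81 - 2)) - 1*(-3275) = 1/((-480 + 31) + 2*(-11)/79) + 3275 = 1/(-449 + 2*(-11)*(1/79)) + 3275 = 1/(-449 - 22/79) + 3275 = 1/(-35493/79) + 3275 = -79/35493 + 3275 = 116239496/35493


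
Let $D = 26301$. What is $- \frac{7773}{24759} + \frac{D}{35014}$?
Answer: $\frac{18048697}{41281506} \approx 0.43721$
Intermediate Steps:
$- \frac{7773}{24759} + \frac{D}{35014} = - \frac{7773}{24759} + \frac{26301}{35014} = \left(-7773\right) \frac{1}{24759} + 26301 \cdot \frac{1}{35014} = - \frac{2591}{8253} + \frac{26301}{35014} = \frac{18048697}{41281506}$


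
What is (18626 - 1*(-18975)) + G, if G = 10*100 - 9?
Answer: 38592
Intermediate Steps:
G = 991 (G = 1000 - 9 = 991)
(18626 - 1*(-18975)) + G = (18626 - 1*(-18975)) + 991 = (18626 + 18975) + 991 = 37601 + 991 = 38592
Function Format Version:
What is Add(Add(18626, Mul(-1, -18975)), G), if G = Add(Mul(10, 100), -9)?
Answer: 38592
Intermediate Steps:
G = 991 (G = Add(1000, -9) = 991)
Add(Add(18626, Mul(-1, -18975)), G) = Add(Add(18626, Mul(-1, -18975)), 991) = Add(Add(18626, 18975), 991) = Add(37601, 991) = 38592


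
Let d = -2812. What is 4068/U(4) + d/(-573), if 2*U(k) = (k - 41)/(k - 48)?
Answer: 205228876/21201 ≈ 9680.2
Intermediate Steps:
U(k) = (-41 + k)/(2*(-48 + k)) (U(k) = ((k - 41)/(k - 48))/2 = ((-41 + k)/(-48 + k))/2 = (-41 + k)/(2*(-48 + k)))
4068/U(4) + d/(-573) = 4068/(((-41 + 4)/(2*(-48 + 4)))) - 2812/(-573) = 4068/(((1/2)*(-37)/(-44))) - 2812*(-1/573) = 4068/(((1/2)*(-1/44)*(-37))) + 2812/573 = 4068/(37/88) + 2812/573 = 4068*(88/37) + 2812/573 = 357984/37 + 2812/573 = 205228876/21201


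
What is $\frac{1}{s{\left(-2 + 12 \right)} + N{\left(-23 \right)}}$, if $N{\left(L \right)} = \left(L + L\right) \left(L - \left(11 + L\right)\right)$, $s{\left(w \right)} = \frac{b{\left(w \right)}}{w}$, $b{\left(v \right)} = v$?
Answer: $\frac{1}{507} \approx 0.0019724$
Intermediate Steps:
$s{\left(w \right)} = 1$ ($s{\left(w \right)} = \frac{w}{w} = 1$)
$N{\left(L \right)} = - 22 L$ ($N{\left(L \right)} = 2 L \left(-11\right) = - 22 L$)
$\frac{1}{s{\left(-2 + 12 \right)} + N{\left(-23 \right)}} = \frac{1}{1 - -506} = \frac{1}{1 + 506} = \frac{1}{507}$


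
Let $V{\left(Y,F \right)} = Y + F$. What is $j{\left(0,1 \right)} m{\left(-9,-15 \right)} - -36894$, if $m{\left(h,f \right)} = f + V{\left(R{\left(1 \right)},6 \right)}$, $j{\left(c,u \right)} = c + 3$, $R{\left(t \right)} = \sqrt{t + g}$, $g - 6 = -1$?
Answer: $36867 + 3 \sqrt{6} \approx 36874.0$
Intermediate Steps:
$g = 5$ ($g = 6 - 1 = 5$)
$R{\left(t \right)} = \sqrt{5 + t}$ ($R{\left(t \right)} = \sqrt{t + 5} = \sqrt{5 + t}$)
$V{\left(Y,F \right)} = F + Y$
$j{\left(c,u \right)} = 3 + c$
$m{\left(h,f \right)} = 6 + f + \sqrt{6}$ ($m{\left(h,f \right)} = f + \left(6 + \sqrt{5 + 1}\right) = f + \left(6 + \sqrt{6}\right) = 6 + f + \sqrt{6}$)
$j{\left(0,1 \right)} m{\left(-9,-15 \right)} - -36894 = \left(3 + 0\right) \left(6 - 15 + \sqrt{6}\right) - -36894 = 3 \left(-9 + \sqrt{6}\right) + 36894 = \left(-27 + 3 \sqrt{6}\right) + 36894 = 36867 + 3 \sqrt{6}$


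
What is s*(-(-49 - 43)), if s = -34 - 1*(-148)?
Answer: 10488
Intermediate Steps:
s = 114 (s = -34 + 148 = 114)
s*(-(-49 - 43)) = 114*(-(-49 - 43)) = 114*(-1*(-92)) = 114*92 = 10488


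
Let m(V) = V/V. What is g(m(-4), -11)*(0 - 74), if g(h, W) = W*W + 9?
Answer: -9620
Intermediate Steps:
m(V) = 1
g(h, W) = 9 + W² (g(h, W) = W² + 9 = 9 + W²)
g(m(-4), -11)*(0 - 74) = (9 + (-11)²)*(0 - 74) = (9 + 121)*(-74) = 130*(-74) = -9620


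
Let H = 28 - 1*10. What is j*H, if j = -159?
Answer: -2862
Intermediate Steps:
H = 18 (H = 28 - 10 = 18)
j*H = -159*18 = -2862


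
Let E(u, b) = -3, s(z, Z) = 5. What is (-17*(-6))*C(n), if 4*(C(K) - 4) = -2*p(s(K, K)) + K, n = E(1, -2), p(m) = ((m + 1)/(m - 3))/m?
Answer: 3009/10 ≈ 300.90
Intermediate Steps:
p(m) = (1 + m)/(m*(-3 + m)) (p(m) = ((1 + m)/(-3 + m))/m = (1 + m)/(m*(-3 + m)))
n = -3
C(K) = 37/10 + K/4 (C(K) = 4 + (-2*(1 + 5)/(5*(-3 + 5)) + K)/4 = 4 + (-2*6/(5*2) + K)/4 = 4 + (-2*⅗ + K)/4 = 4 + (-6/5 + K)/4 = 4 + (-3/10 + K/4) = 37/10 + K/4)
(-17*(-6))*C(n) = (-17*(-6))*(37/10 + (¼)*(-3)) = 102*(37/10 - ¾) = 102*(59/20) = 3009/10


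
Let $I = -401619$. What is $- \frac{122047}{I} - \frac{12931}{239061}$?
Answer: $\frac{2664815842}{10667937751} \approx 0.2498$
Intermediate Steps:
$- \frac{122047}{I} - \frac{12931}{239061} = - \frac{122047}{-401619} - \frac{12931}{239061} = \left(-122047\right) \left(- \frac{1}{401619}\right) - \frac{12931}{239061} = \frac{122047}{401619} - \frac{12931}{239061} = \frac{2664815842}{10667937751}$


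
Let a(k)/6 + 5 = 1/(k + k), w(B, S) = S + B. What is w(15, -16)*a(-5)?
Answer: 153/5 ≈ 30.600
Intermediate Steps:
w(B, S) = B + S
a(k) = -30 + 3/k (a(k) = -30 + 6/(k + k) = -30 + 6/((2*k)) = -30 + 6*(1/(2*k)) = -30 + 3/k)
w(15, -16)*a(-5) = (15 - 16)*(-30 + 3/(-5)) = -(-30 + 3*(-⅕)) = -(-30 - ⅗) = -1*(-153/5) = 153/5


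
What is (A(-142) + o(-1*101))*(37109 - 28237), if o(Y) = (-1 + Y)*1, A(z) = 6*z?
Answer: -8463888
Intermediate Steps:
o(Y) = -1 + Y
(A(-142) + o(-1*101))*(37109 - 28237) = (6*(-142) + (-1 - 1*101))*(37109 - 28237) = (-852 + (-1 - 101))*8872 = (-852 - 102)*8872 = -954*8872 = -8463888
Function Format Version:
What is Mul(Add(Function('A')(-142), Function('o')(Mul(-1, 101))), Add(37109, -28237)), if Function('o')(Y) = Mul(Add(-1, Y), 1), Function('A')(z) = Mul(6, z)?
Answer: -8463888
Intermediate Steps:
Function('o')(Y) = Add(-1, Y)
Mul(Add(Function('A')(-142), Function('o')(Mul(-1, 101))), Add(37109, -28237)) = Mul(Add(Mul(6, -142), Add(-1, Mul(-1, 101))), Add(37109, -28237)) = Mul(Add(-852, Add(-1, -101)), 8872) = Mul(Add(-852, -102), 8872) = Mul(-954, 8872) = -8463888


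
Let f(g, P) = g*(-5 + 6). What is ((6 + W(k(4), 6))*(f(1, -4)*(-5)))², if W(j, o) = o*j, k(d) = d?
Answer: 22500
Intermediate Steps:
f(g, P) = g (f(g, P) = g*1 = g)
W(j, o) = j*o
((6 + W(k(4), 6))*(f(1, -4)*(-5)))² = ((6 + 4*6)*(1*(-5)))² = ((6 + 24)*(-5))² = (30*(-5))² = (-150)² = 22500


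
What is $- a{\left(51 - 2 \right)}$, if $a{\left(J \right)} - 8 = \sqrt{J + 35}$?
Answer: $-8 - 2 \sqrt{21} \approx -17.165$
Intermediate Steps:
$a{\left(J \right)} = 8 + \sqrt{35 + J}$ ($a{\left(J \right)} = 8 + \sqrt{J + 35} = 8 + \sqrt{35 + J}$)
$- a{\left(51 - 2 \right)} = - (8 + \sqrt{35 + \left(51 - 2\right)}) = - (8 + \sqrt{35 + 49}) = - (8 + \sqrt{84}) = - (8 + 2 \sqrt{21}) = -8 - 2 \sqrt{21}$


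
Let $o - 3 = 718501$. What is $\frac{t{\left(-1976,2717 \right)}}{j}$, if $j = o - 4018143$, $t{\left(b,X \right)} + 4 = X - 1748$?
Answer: $- \frac{965}{3299639} \approx -0.00029246$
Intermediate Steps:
$o = 718504$ ($o = 3 + 718501 = 718504$)
$t{\left(b,X \right)} = -1752 + X$ ($t{\left(b,X \right)} = -4 + \left(X - 1748\right) = -4 + \left(-1748 + X\right) = -1752 + X$)
$j = -3299639$ ($j = 718504 - 4018143 = -3299639$)
$\frac{t{\left(-1976,2717 \right)}}{j} = \frac{-1752 + 2717}{-3299639} = 965 \left(- \frac{1}{3299639}\right) = - \frac{965}{3299639}$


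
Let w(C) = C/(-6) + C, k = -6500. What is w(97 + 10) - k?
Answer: 39535/6 ≈ 6589.2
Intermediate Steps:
w(C) = 5*C/6 (w(C) = C*(-1/6) + C = -C/6 + C = 5*C/6)
w(97 + 10) - k = 5*(97 + 10)/6 - 1*(-6500) = (5/6)*107 + 6500 = 535/6 + 6500 = 39535/6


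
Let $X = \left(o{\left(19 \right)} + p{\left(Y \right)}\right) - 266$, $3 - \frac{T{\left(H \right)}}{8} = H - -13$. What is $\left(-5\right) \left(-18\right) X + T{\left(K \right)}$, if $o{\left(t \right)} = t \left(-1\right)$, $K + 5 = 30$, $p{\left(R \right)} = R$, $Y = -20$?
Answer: $-27730$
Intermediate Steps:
$K = 25$ ($K = -5 + 30 = 25$)
$T{\left(H \right)} = -80 - 8 H$ ($T{\left(H \right)} = 24 - 8 \left(H - -13\right) = 24 - 8 \left(H + 13\right) = 24 - 8 \left(13 + H\right) = 24 - \left(104 + 8 H\right) = -80 - 8 H$)
$o{\left(t \right)} = - t$
$X = -305$ ($X = \left(\left(-1\right) 19 - 20\right) - 266 = \left(-19 - 20\right) - 266 = -39 - 266 = -305$)
$\left(-5\right) \left(-18\right) X + T{\left(K \right)} = \left(-5\right) \left(-18\right) \left(-305\right) - 280 = 90 \left(-305\right) - 280 = -27450 - 280 = -27730$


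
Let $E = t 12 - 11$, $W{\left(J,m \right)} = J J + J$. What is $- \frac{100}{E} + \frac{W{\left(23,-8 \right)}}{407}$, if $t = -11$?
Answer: $\frac{10876}{5291} \approx 2.0556$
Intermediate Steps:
$W{\left(J,m \right)} = J + J^{2}$ ($W{\left(J,m \right)} = J^{2} + J = J + J^{2}$)
$E = -143$ ($E = \left(-11\right) 12 - 11 = -132 - 11 = -143$)
$- \frac{100}{E} + \frac{W{\left(23,-8 \right)}}{407} = - \frac{100}{-143} + \frac{23 \left(1 + 23\right)}{407} = \left(-100\right) \left(- \frac{1}{143}\right) + 23 \cdot 24 \cdot \frac{1}{407} = \frac{100}{143} + 552 \cdot \frac{1}{407} = \frac{100}{143} + \frac{552}{407} = \frac{10876}{5291}$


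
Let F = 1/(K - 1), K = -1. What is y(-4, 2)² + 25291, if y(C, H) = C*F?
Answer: 25295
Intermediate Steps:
F = -½ (F = 1/(-1 - 1) = 1/(-2) = -½ ≈ -0.50000)
y(C, H) = -C/2 (y(C, H) = C*(-½) = -C/2)
y(-4, 2)² + 25291 = (-½*(-4))² + 25291 = 2² + 25291 = 4 + 25291 = 25295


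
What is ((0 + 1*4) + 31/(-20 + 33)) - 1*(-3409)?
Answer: 44400/13 ≈ 3415.4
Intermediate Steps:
((0 + 1*4) + 31/(-20 + 33)) - 1*(-3409) = ((0 + 4) + 31/13) + 3409 = (4 + (1/13)*31) + 3409 = (4 + 31/13) + 3409 = 83/13 + 3409 = 44400/13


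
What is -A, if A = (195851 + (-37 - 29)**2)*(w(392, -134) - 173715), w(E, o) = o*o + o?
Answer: 31210869851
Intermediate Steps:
w(E, o) = o + o**2 (w(E, o) = o**2 + o = o + o**2)
A = -31210869851 (A = (195851 + (-37 - 29)**2)*(-134*(1 - 134) - 173715) = (195851 + (-66)**2)*(-134*(-133) - 173715) = (195851 + 4356)*(17822 - 173715) = 200207*(-155893) = -31210869851)
-A = -1*(-31210869851) = 31210869851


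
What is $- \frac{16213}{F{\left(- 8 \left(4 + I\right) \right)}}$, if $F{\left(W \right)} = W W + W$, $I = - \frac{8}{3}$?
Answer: $- \frac{145917}{928} \approx -157.24$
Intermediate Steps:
$I = - \frac{8}{3}$ ($I = \left(-8\right) \frac{1}{3} = - \frac{8}{3} \approx -2.6667$)
$F{\left(W \right)} = W + W^{2}$ ($F{\left(W \right)} = W^{2} + W = W + W^{2}$)
$- \frac{16213}{F{\left(- 8 \left(4 + I\right) \right)}} = - \frac{16213}{- 8 \left(4 - \frac{8}{3}\right) \left(1 - 8 \left(4 - \frac{8}{3}\right)\right)} = - \frac{16213}{\left(-8\right) \frac{4}{3} \left(1 - \frac{32}{3}\right)} = - \frac{16213}{\left(- \frac{32}{3}\right) \left(1 - \frac{32}{3}\right)} = - \frac{16213}{\left(- \frac{32}{3}\right) \left(- \frac{29}{3}\right)} = - \frac{16213}{\frac{928}{9}} = \left(-16213\right) \frac{9}{928} = - \frac{145917}{928}$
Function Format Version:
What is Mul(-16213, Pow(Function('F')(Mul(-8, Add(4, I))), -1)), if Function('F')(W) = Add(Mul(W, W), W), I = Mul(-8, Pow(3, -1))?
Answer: Rational(-145917, 928) ≈ -157.24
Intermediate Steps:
I = Rational(-8, 3) (I = Mul(-8, Rational(1, 3)) = Rational(-8, 3) ≈ -2.6667)
Function('F')(W) = Add(W, Pow(W, 2)) (Function('F')(W) = Add(Pow(W, 2), W) = Add(W, Pow(W, 2)))
Mul(-16213, Pow(Function('F')(Mul(-8, Add(4, I))), -1)) = Mul(-16213, Pow(Mul(Mul(-8, Add(4, Rational(-8, 3))), Add(1, Mul(-8, Add(4, Rational(-8, 3))))), -1)) = Mul(-16213, Pow(Mul(Mul(-8, Rational(4, 3)), Add(1, Mul(-8, Rational(4, 3)))), -1)) = Mul(-16213, Pow(Mul(Rational(-32, 3), Add(1, Rational(-32, 3))), -1)) = Mul(-16213, Pow(Mul(Rational(-32, 3), Rational(-29, 3)), -1)) = Mul(-16213, Pow(Rational(928, 9), -1)) = Mul(-16213, Rational(9, 928)) = Rational(-145917, 928)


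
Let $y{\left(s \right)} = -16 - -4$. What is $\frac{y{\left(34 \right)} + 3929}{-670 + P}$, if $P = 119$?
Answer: $- \frac{3917}{551} \approx -7.1089$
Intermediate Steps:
$y{\left(s \right)} = -12$ ($y{\left(s \right)} = -16 + 4 = -12$)
$\frac{y{\left(34 \right)} + 3929}{-670 + P} = \frac{-12 + 3929}{-670 + 119} = \frac{3917}{-551} = 3917 \left(- \frac{1}{551}\right) = - \frac{3917}{551}$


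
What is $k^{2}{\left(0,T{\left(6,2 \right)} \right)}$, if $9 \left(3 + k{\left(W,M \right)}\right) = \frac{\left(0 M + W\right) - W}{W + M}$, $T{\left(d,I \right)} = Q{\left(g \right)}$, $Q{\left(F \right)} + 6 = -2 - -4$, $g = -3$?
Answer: $9$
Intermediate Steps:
$Q{\left(F \right)} = -4$ ($Q{\left(F \right)} = -6 - -2 = -6 + \left(-2 + 4\right) = -6 + 2 = -4$)
$T{\left(d,I \right)} = -4$
$k{\left(W,M \right)} = -3$ ($k{\left(W,M \right)} = -3 + \frac{\left(\left(0 M + W\right) - W\right) \frac{1}{W + M}}{9} = -3 + \frac{\left(\left(0 + W\right) - W\right) \frac{1}{M + W}}{9} = -3 + \frac{\left(W - W\right) \frac{1}{M + W}}{9} = -3 + \frac{0 \frac{1}{M + W}}{9} = -3 + \frac{1}{9} \cdot 0 = -3 + 0 = -3$)
$k^{2}{\left(0,T{\left(6,2 \right)} \right)} = \left(-3\right)^{2} = 9$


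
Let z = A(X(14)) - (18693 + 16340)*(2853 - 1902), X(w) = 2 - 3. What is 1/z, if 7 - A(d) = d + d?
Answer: -1/33316374 ≈ -3.0015e-8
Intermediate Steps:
X(w) = -1
A(d) = 7 - 2*d (A(d) = 7 - (d + d) = 7 - 2*d)
z = -33316374 (z = (7 - 2*(-1)) - (18693 + 16340)*(2853 - 1902) = (7 + 2) - 35033*951 = 9 - 1*33316383 = 9 - 33316383 = -33316374)
1/z = 1/(-33316374) = -1/33316374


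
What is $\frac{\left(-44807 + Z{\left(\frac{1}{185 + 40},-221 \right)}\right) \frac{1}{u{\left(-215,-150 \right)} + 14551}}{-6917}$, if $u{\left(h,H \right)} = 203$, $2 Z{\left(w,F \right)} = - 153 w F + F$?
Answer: $\frac{1121059}{2551335450} \approx 0.0004394$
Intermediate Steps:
$Z{\left(w,F \right)} = \frac{F}{2} - \frac{153 F w}{2}$ ($Z{\left(w,F \right)} = \frac{- 153 w F + F}{2} = \frac{- 153 F w + F}{2} = \frac{F - 153 F w}{2} = \frac{F}{2} - \frac{153 F w}{2}$)
$\frac{\left(-44807 + Z{\left(\frac{1}{185 + 40},-221 \right)}\right) \frac{1}{u{\left(-215,-150 \right)} + 14551}}{-6917} = \frac{\left(-44807 + \frac{1}{2} \left(-221\right) \left(1 - \frac{153}{185 + 40}\right)\right) \frac{1}{203 + 14551}}{-6917} = \frac{-44807 + \frac{1}{2} \left(-221\right) \left(1 - \frac{153}{225}\right)}{14754} \left(- \frac{1}{6917}\right) = \left(-44807 + \frac{1}{2} \left(-221\right) \left(1 - \frac{17}{25}\right)\right) \frac{1}{14754} \left(- \frac{1}{6917}\right) = \left(-44807 + \frac{1}{2} \left(-221\right) \frac{8}{25}\right) \frac{1}{14754} \left(- \frac{1}{6917}\right) = \left(-44807 - \frac{884}{25}\right) \frac{1}{14754} \left(- \frac{1}{6917}\right) = \left(- \frac{1121059}{25}\right) \frac{1}{14754} \left(- \frac{1}{6917}\right) = \left(- \frac{1121059}{368850}\right) \left(- \frac{1}{6917}\right) = \frac{1121059}{2551335450}$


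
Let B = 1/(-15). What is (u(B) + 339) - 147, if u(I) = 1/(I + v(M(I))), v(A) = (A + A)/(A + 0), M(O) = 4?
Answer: 5583/29 ≈ 192.52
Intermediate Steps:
v(A) = 2 (v(A) = (2*A)/A = 2)
B = -1/15 ≈ -0.066667
u(I) = 1/(2 + I) (u(I) = 1/(I + 2) = 1/(2 + I))
(u(B) + 339) - 147 = (1/(2 - 1/15) + 339) - 147 = (1/(29/15) + 339) - 147 = (15/29 + 339) - 147 = 9846/29 - 147 = 5583/29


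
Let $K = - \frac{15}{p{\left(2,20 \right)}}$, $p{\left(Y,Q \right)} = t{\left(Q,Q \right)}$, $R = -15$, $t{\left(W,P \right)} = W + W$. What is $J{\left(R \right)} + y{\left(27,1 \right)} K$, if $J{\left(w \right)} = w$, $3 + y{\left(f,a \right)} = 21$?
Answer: $- \frac{87}{4} \approx -21.75$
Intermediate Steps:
$t{\left(W,P \right)} = 2 W$
$y{\left(f,a \right)} = 18$ ($y{\left(f,a \right)} = -3 + 21 = 18$)
$p{\left(Y,Q \right)} = 2 Q$
$K = - \frac{3}{8}$ ($K = - \frac{15}{2 \cdot 20} = - \frac{15}{40} = \left(-15\right) \frac{1}{40} = - \frac{3}{8} \approx -0.375$)
$J{\left(R \right)} + y{\left(27,1 \right)} K = -15 + 18 \left(- \frac{3}{8}\right) = -15 - \frac{27}{4} = - \frac{87}{4}$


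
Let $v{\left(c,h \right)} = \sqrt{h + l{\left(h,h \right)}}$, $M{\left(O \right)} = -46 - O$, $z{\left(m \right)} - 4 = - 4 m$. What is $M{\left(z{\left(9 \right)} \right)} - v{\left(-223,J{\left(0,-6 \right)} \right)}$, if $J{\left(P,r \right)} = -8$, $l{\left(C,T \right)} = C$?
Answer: $-14 - 4 i \approx -14.0 - 4.0 i$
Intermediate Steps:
$z{\left(m \right)} = 4 - 4 m$
$v{\left(c,h \right)} = \sqrt{2} \sqrt{h}$ ($v{\left(c,h \right)} = \sqrt{h + h} = \sqrt{2 h} = \sqrt{2} \sqrt{h}$)
$M{\left(z{\left(9 \right)} \right)} - v{\left(-223,J{\left(0,-6 \right)} \right)} = \left(-46 - \left(4 - 36\right)\right) - \sqrt{2} \sqrt{-8} = \left(-46 - \left(4 - 36\right)\right) - \sqrt{2} \cdot 2 i \sqrt{2} = \left(-46 - -32\right) - 4 i = \left(-46 + 32\right) - 4 i = -14 - 4 i$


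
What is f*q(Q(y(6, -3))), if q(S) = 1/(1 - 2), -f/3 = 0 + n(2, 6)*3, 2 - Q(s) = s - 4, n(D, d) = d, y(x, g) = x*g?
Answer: 54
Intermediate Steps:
y(x, g) = g*x
Q(s) = 6 - s (Q(s) = 2 - (s - 4) = 2 - (-4 + s) = 2 + (4 - s) = 6 - s)
f = -54 (f = -3*(0 + 6*3) = -3*(0 + 18) = -3*18 = -54)
q(S) = -1 (q(S) = 1/(-1) = -1)
f*q(Q(y(6, -3))) = -54*(-1) = 54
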